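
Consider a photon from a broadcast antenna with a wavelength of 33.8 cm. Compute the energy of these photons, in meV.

3.67 × 10^-3 meV

Take h = 6.62607015 × 10^-34 J·s, c = 2.99792458 × 10^8 m/s, 1 eV = 1.602176634 × 10^-19 J.
Convert to SI: λ = 33.8 cm = 0.338 m.
Apply E = hc/λ: E = 5.877 × 10^-25 J.
Converting to meV: E = 0.003668 meV ≈ 3.67 × 10^-3 meV.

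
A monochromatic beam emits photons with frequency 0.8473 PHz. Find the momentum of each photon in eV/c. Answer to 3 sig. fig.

(h = 6.62607015e-34 J·s, c = 2.99792458e8 m/s, 1 eV = 1.602176634e-19 J.)
In SI units: f = 0.8473 PHz = 8.473e14 Hz.
For a photon p = hf/c, so p = 1.873e-27 kg·m/s.
Converting to eV/c: p = 3.504 eV/c ≈ 3.50 eV/c.

3.50 eV/c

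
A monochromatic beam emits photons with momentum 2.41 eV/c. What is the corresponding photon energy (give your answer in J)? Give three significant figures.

In SI units: p = 2.41 eV/c = 1.2880e-27 kg·m/s.
Apply E = pc: E = 3.861e-19 J.
So E ≈ 3.86e-19 J.

3.86e-19 J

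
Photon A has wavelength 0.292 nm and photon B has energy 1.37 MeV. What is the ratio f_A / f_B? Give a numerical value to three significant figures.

f_A = 1.027e18 Hz (from wavelength = 0.292 nm, via f = c/λ).
f_B = 3.313e20 Hz (from energy = 1.37 MeV, via f = E/h).
Ratio = 1.027e18 / 3.313e20 = 3.10e-3.

3.10e-3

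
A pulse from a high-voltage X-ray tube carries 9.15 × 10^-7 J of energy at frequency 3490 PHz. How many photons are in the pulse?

3.96 × 10^8 photons

Per-photon energy: E = 2.312 × 10^-15 J (from frequency = 3490 PHz).
N = E_total / E_photon = 9.15 × 10^-7 J / 2.312 × 10^-15 J = 3.96 × 10^8.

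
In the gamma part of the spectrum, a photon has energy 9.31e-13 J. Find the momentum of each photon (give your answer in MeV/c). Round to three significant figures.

(c = 2.99792458e8 m/s, 1 eV = 1.602176634e-19 J.)
The photon relation is p = E/c, giving p = 3.105e-21 kg·m/s.
Converting to MeV/c: p = 5.811 MeV/c ≈ 5.81 MeV/c.

5.81 MeV/c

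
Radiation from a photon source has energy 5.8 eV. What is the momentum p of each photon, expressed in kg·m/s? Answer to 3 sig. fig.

3.10 × 10^-27 kg·m/s

In SI units: E = 5.8 eV = 9.2926 × 10^-19 J.
Since p = E/c for a photon, p = 3.100 × 10^-27 kg·m/s.
So p ≈ 3.10 × 10^-27 kg·m/s.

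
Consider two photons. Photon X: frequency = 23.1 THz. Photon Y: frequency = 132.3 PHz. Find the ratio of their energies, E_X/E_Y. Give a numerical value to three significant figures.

E_X = 1.531e-20 J (from frequency = 23.1 THz, via E = hf).
E_Y = 8.766e-17 J (from frequency = 132.3 PHz, via E = hf).
Ratio = 1.531e-20 / 8.766e-17 = 1.75e-4.

1.75e-4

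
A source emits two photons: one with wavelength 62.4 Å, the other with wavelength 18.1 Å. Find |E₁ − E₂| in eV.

486 eV

Using E = hc/λ: E₁ = 3.183 × 10^-17 J, E₂ = 1.097 × 10^-16 J.
|ΔE| = |3.183 × 10^-17 − 1.097 × 10^-16| = 7.79 × 10^-17 J = 486 eV.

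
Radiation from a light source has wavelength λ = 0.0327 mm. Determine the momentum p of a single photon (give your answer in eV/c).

0.0379 eV/c

Take h = 6.62607015e-34 J·s, c = 2.99792458e8 m/s, 1 eV = 1.602176634e-19 J.
Convert to SI: λ = 0.0327 mm = 3.27e-5 m.
Since p = h/λ for a photon, p = 2.026e-29 kg·m/s.
Converting to eV/c: p = 0.03792 eV/c ≈ 0.0379 eV/c.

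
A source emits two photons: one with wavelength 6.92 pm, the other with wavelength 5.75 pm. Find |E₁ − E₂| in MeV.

0.0365 MeV

Using E = hc/λ: E₁ = 2.871 × 10^-14 J, E₂ = 3.455 × 10^-14 J.
|ΔE| = |2.871 × 10^-14 − 3.455 × 10^-14| = 5.84 × 10^-15 J = 0.0365 MeV.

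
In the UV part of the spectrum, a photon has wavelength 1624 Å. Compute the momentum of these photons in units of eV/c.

(h = 6.62607015e-34 J·s, c = 2.99792458e8 m/s, 1 eV = 1.602176634e-19 J.)
In SI units: λ = 1624 Å = 1.624e-7 m.
Apply p = h/λ: p = 4.080e-27 kg·m/s.
Converting to eV/c: p = 7.634 eV/c ≈ 7.63 eV/c.

7.63 eV/c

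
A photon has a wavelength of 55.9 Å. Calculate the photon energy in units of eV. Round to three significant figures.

222 eV

In SI units: λ = 55.9 Å = 5.59 × 10^-9 m.
Apply E = hc/λ: E = 3.554 × 10^-17 J.
Converting to eV: E = 221.8 eV ≈ 222 eV.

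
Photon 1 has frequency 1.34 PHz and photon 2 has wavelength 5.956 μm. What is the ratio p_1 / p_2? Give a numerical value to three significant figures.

p_1 = 2.962e-27 kg·m/s (from frequency = 1.34 PHz, via p = hf/c).
p_2 = 1.113e-28 kg·m/s (from wavelength = 5.956 μm, via p = h/λ).
Ratio = 2.962e-27 / 1.113e-28 = 26.6.

26.6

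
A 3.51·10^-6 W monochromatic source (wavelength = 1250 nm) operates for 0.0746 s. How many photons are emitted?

1.65·10^12 photons

Total energy: E_total = P·t = 3.51·10^-6 × 0.0746 = 2.618·10^-7 J.
Per-photon energy: E = 1.589·10^-19 J.
N = E_total / E_photon = 1.65·10^12.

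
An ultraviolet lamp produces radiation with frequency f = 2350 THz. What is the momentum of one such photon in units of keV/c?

First convert: f = 2350 THz = 2.35·10^15 Hz.
The photon relation is p = hf/c, giving p = 5.194·10^-27 kg·m/s.
Converting to keV/c: p = 0.009719 keV/c ≈ 9.72·10^-3 keV/c.

9.72·10^-3 keV/c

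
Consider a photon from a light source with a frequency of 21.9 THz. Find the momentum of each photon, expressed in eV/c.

Take h = 6.62607015 × 10^-34 J·s, c = 2.99792458 × 10^8 m/s, 1 eV = 1.602176634 × 10^-19 J.
First convert: f = 21.9 THz = 2.19 × 10^13 Hz.
For a photon p = hf/c, so p = 4.840 × 10^-29 kg·m/s.
Converting to eV/c: p = 0.09057 eV/c ≈ 0.0906 eV/c.

0.0906 eV/c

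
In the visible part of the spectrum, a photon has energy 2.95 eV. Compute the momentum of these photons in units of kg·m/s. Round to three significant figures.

1.58e-27 kg·m/s

Take c = 2.99792458e8 m/s, 1 eV = 1.602176634e-19 J.
First convert: E = 2.95 eV = 4.7264e-19 J.
Since p = E/c for a photon, p = 1.577e-27 kg·m/s.
So p ≈ 1.58e-27 kg·m/s.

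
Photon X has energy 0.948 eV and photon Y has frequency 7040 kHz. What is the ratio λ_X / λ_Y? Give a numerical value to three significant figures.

λ_X = 1.308·10^-6 m (from energy = 0.948 eV, via λ = hc/E).
λ_Y = 42.58 m (from frequency = 7040 kHz, via λ = c/f).
Ratio = 1.308·10^-6 / 42.58 = 3.07·10^-8.

3.07·10^-8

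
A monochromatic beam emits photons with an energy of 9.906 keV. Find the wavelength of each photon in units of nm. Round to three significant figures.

Use h = 6.62607015e-34 J·s, c = 2.99792458e8 m/s, 1 eV = 1.602176634e-19 J.
First convert: E = 9.906 keV = 1.5871e-15 J.
The photon relation is λ = hc/E, giving λ = 1.252e-10 m.
Converting to nm: λ = 0.1252 nm ≈ 0.125 nm.

0.125 nm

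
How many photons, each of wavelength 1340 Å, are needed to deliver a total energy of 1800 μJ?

1.21 × 10^15 photons

Per-photon energy: E = 1.482 × 10^-18 J (from wavelength = 1340 Å).
N = E_total / E_photon = 0.00180 J / 1.482 × 10^-18 J = 1.21 × 10^15.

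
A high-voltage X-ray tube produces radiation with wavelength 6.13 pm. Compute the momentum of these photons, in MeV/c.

0.202 MeV/c

Take h = 6.62607015 × 10^-34 J·s, c = 2.99792458 × 10^8 m/s, 1 eV = 1.602176634 × 10^-19 J.
Convert to SI: λ = 6.13 pm = 6.13 × 10^-12 m.
Since p = h/λ for a photon, p = 1.081 × 10^-22 kg·m/s.
Converting to MeV/c: p = 0.2023 MeV/c ≈ 0.202 MeV/c.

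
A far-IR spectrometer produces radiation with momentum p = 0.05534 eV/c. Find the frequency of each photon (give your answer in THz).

(h = 6.62607015 × 10^-34 J·s, c = 2.99792458 × 10^8 m/s, 1 eV = 1.602176634 × 10^-19 J.)
First convert: p = 0.05534 eV/c = 2.9575 × 10^-29 kg·m/s.
Apply f = pc/h: f = 1.338 × 10^13 Hz.
Converting to THz: f = 13.38 THz ≈ 13.4 THz.

13.4 THz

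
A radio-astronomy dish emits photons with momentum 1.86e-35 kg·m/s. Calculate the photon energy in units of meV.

The photon relation is E = pc, giving E = 5.576e-27 J.
Converting to meV: E = 3.480e-5 meV ≈ 3.48e-5 meV.

3.48e-5 meV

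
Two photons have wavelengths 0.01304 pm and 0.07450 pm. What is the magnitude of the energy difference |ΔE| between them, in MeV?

Using E = hc/λ: E₁ = 1.5233 × 10^-11 J, E₂ = 2.6664 × 10^-12 J.
|ΔE| = |1.5233 × 10^-11 − 2.6664 × 10^-12| = 1.26 × 10^-11 J = 78.4 MeV.

78.4 MeV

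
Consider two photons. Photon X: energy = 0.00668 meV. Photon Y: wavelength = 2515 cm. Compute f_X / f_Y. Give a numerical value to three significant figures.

f_X = 1.615 × 10^9 Hz (from energy = 0.00668 meV, via f = E/h).
f_Y = 1.192 × 10^7 Hz (from wavelength = 2515 cm, via f = c/λ).
Ratio = 1.615 × 10^9 / 1.192 × 10^7 = 136.

136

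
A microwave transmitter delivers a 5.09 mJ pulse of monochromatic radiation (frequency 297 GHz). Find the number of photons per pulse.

Per-photon energy: E = 1.968 × 10^-22 J (from frequency = 297 GHz).
N = E_total / E_photon = 0.00509 J / 1.968 × 10^-22 J = 2.59 × 10^19.

2.59 × 10^19 photons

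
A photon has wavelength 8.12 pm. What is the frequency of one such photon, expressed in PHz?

Use c = 2.99792458e8 m/s.
Convert to SI: λ = 8.12 pm = 8.12e-12 m.
Since f = c/λ for a photon, f = 3.692e19 Hz.
Converting to PHz: f = 36920 PHz ≈ 3.69e4 PHz.

3.69e4 PHz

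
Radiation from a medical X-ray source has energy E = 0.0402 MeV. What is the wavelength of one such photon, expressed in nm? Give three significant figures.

Convert to SI: E = 0.0402 MeV = 6.4408 × 10^-15 J.
Since λ = hc/E for a photon, λ = 3.084 × 10^-11 m.
Converting to nm: λ = 0.03084 nm ≈ 0.0308 nm.

0.0308 nm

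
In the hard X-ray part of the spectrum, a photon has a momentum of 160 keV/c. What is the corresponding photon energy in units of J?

2.56 × 10^-14 J

Convert to SI: p = 160 keV/c = 8.5509 × 10^-23 kg·m/s.
The photon relation is E = pc, giving E = 2.563 × 10^-14 J.
So E ≈ 2.56 × 10^-14 J.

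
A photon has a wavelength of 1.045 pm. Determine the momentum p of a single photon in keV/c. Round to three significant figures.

1190 keV/c

Convert to SI: λ = 1.045 pm = 1.045e-12 m.
For a photon p = h/λ, so p = 6.341e-22 kg·m/s.
Converting to keV/c: p = 1186 keV/c ≈ 1190 keV/c.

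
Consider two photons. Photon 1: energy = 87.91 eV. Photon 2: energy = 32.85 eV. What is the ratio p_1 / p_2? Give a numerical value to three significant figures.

p_1 = 4.698e-26 kg·m/s (from energy = 87.91 eV, via p = E/c).
p_2 = 1.756e-26 kg·m/s (from energy = 32.85 eV, via p = E/c).
Ratio = 4.698e-26 / 1.756e-26 = 2.68.

2.68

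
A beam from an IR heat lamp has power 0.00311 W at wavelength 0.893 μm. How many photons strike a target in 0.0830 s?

1.16e15 photons

Total energy: E_total = P·t = 0.00311 × 0.0830 = 2.581e-4 J.
Per-photon energy: E = 2.224e-19 J.
N = E_total / E_photon = 1.16e15.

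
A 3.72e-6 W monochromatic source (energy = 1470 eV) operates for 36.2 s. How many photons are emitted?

5.72e11 photons

Total energy: E_total = P·t = 3.72e-6 × 36.2 = 1.347e-4 J.
Per-photon energy: E = 2.355e-16 J.
N = E_total / E_photon = 5.72e11.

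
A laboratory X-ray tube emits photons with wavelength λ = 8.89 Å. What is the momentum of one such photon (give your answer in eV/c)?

(h = 6.62607015e-34 J·s, c = 2.99792458e8 m/s, 1 eV = 1.602176634e-19 J.)
In SI units: λ = 8.89 Å = 8.89e-10 m.
The photon relation is p = h/λ, giving p = 7.453e-25 kg·m/s.
Converting to eV/c: p = 1395 eV/c ≈ 1390 eV/c.

1390 eV/c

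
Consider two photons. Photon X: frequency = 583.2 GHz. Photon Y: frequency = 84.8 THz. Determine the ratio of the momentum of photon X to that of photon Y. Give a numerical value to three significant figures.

6.88 × 10^-3

p_X = 1.289 × 10^-30 kg·m/s (from frequency = 583.2 GHz, via p = hf/c).
p_Y = 1.874 × 10^-28 kg·m/s (from frequency = 84.8 THz, via p = hf/c).
Ratio = 1.289 × 10^-30 / 1.874 × 10^-28 = 6.88 × 10^-3.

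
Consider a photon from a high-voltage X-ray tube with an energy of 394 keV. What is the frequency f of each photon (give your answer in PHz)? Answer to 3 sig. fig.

9.53 × 10^4 PHz

Use h = 6.62607015 × 10^-34 J·s, 1 eV = 1.602176634 × 10^-19 J.
First convert: E = 394 keV = 6.3126 × 10^-14 J.
Apply f = E/h: f = 9.527 × 10^19 Hz.
Converting to PHz: f = 95270 PHz ≈ 9.53 × 10^4 PHz.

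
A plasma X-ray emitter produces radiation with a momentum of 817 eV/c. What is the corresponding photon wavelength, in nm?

First convert: p = 817 eV/c = 4.3663 × 10^-25 kg·m/s.
For a photon λ = h/p, so λ = 1.518 × 10^-9 m.
Converting to nm: λ = 1.518 nm ≈ 1.52 nm.

1.52 nm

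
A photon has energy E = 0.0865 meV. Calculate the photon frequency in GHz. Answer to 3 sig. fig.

20.9 GHz

First convert: E = 0.0865 meV = 1.3859 × 10^-23 J.
Since f = E/h for a photon, f = 2.092 × 10^10 Hz.
Converting to GHz: f = 20.92 GHz ≈ 20.9 GHz.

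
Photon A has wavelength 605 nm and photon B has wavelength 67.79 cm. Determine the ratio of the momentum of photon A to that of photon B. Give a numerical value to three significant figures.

p_A = 1.095 × 10^-27 kg·m/s (from wavelength = 605 nm, via p = h/λ).
p_B = 9.774 × 10^-34 kg·m/s (from wavelength = 67.79 cm, via p = h/λ).
Ratio = 1.095 × 10^-27 / 9.774 × 10^-34 = 1.12 × 10^6.

1.12 × 10^6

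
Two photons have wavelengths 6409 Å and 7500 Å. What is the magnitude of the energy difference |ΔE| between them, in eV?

Using E = hc/λ: E₁ = 3.0995e-19 J, E₂ = 2.6486e-19 J.
|ΔE| = |3.0995e-19 − 2.6486e-19| = 4.51e-20 J = 0.281 eV.

0.281 eV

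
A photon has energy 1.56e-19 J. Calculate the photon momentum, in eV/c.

The photon relation is p = E/c, giving p = 5.204e-28 kg·m/s.
Converting to eV/c: p = 0.9737 eV/c ≈ 0.974 eV/c.

0.974 eV/c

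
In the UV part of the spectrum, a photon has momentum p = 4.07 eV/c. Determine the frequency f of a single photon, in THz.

984 THz

Take h = 6.62607015 × 10^-34 J·s, c = 2.99792458 × 10^8 m/s, 1 eV = 1.602176634 × 10^-19 J.
First convert: p = 4.07 eV/c = 2.1751 × 10^-27 kg·m/s.
Apply f = pc/h: f = 9.841 × 10^14 Hz.
Converting to THz: f = 984.1 THz ≈ 984 THz.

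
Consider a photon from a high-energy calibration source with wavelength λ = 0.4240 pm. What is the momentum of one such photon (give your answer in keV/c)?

First convert: λ = 0.4240 pm = 4.240e-13 m.
For a photon p = h/λ, so p = 1.563e-21 kg·m/s.
Converting to keV/c: p = 2924 keV/c ≈ 2920 keV/c.

2920 keV/c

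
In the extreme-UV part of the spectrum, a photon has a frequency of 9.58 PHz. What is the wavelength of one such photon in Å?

Convert to SI: f = 9.58 PHz = 9.58 × 10^15 Hz.
The photon relation is λ = c/f, giving λ = 3.129 × 10^-8 m.
Converting to Å: λ = 312.9 Å ≈ 313 Å.

313 Å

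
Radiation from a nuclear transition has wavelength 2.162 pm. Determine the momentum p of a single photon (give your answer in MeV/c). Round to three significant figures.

0.573 MeV/c

Use h = 6.62607015 × 10^-34 J·s, c = 2.99792458 × 10^8 m/s, 1 eV = 1.602176634 × 10^-19 J.
First convert: λ = 2.162 pm = 2.162 × 10^-12 m.
For a photon p = h/λ, so p = 3.065 × 10^-22 kg·m/s.
Converting to MeV/c: p = 0.5735 MeV/c ≈ 0.573 MeV/c.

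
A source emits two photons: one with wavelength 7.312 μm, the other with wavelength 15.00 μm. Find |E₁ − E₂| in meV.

Using E = hc/λ: E₁ = 2.7167e-20 J, E₂ = 1.3243e-20 J.
|ΔE| = |2.7167e-20 − 1.3243e-20| = 1.39e-20 J = 86.9 meV.

86.9 meV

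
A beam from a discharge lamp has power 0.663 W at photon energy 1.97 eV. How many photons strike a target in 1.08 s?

2.27e18 photons

Total energy: E_total = P·t = 0.663 × 1.08 = 0.7160 J.
Per-photon energy: E = 3.156e-19 J.
N = E_total / E_photon = 2.27e18.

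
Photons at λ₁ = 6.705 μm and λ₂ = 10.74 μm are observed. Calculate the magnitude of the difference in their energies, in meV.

69.5 meV

Using E = hc/λ: E₁ = 2.9626·10^-20 J, E₂ = 1.8496·10^-20 J.
|ΔE| = |2.9626·10^-20 − 1.8496·10^-20| = 1.11·10^-20 J = 69.5 meV.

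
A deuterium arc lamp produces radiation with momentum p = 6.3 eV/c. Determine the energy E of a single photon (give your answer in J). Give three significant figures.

1.01 × 10^-18 J

Take c = 2.99792458 × 10^8 m/s, 1 eV = 1.602176634 × 10^-19 J.
Convert to SI: p = 6.3 eV/c = 3.3669 × 10^-27 kg·m/s.
The photon relation is E = pc, giving E = 1.009 × 10^-18 J.
So E ≈ 1.01 × 10^-18 J.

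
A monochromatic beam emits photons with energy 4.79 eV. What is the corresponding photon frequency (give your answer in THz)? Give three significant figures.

(h = 6.62607015 × 10^-34 J·s, 1 eV = 1.602176634 × 10^-19 J.)
In SI units: E = 4.79 eV = 7.6744 × 10^-19 J.
For a photon f = E/h, so f = 1.158 × 10^15 Hz.
Converting to THz: f = 1158 THz ≈ 1160 THz.

1160 THz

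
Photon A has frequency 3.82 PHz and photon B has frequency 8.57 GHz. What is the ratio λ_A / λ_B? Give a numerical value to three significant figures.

λ_A = 7.848e-8 m (from frequency = 3.82 PHz, via λ = c/f).
λ_B = 0.03498 m (from frequency = 8.57 GHz, via λ = c/f).
Ratio = 7.848e-8 / 0.03498 = 2.24e-6.

2.24e-6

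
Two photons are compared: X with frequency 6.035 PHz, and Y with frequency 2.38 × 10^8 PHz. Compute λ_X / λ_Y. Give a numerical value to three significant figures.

3.94 × 10^7

λ_X = 4.968 × 10^-8 m (from frequency = 6.035 PHz, via λ = c/f).
λ_Y = 1.260 × 10^-15 m (from frequency = 2.38 × 10^8 PHz, via λ = c/f).
Ratio = 4.968 × 10^-8 / 1.260 × 10^-15 = 3.94 × 10^7.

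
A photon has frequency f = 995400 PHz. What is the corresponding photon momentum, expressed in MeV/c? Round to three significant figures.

In SI units: f = 995400 PHz = 9.954e20 Hz.
Apply p = hf/c: p = 2.200e-21 kg·m/s.
Converting to MeV/c: p = 4.117 MeV/c ≈ 4.12 MeV/c.

4.12 MeV/c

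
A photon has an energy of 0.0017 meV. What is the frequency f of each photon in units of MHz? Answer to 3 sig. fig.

411 MHz

Take h = 6.62607015e-34 J·s, 1 eV = 1.602176634e-19 J.
Convert to SI: E = 0.0017 meV = 2.7237e-25 J.
The photon relation is f = E/h, giving f = 4.111e8 Hz.
Converting to MHz: f = 411.1 MHz ≈ 411 MHz.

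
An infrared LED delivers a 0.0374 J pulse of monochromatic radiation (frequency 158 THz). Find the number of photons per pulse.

3.57e17 photons

Per-photon energy: E = 1.047e-19 J (from frequency = 158 THz).
N = E_total / E_photon = 0.0374 J / 1.047e-19 J = 3.57e17.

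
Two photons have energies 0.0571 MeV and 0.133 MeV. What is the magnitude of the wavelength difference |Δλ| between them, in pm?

12.4 pm

Using λ = hc/E: λ₁ = 2.171e-11 m, λ₂ = 9.322e-12 m.
|Δλ| = |2.171e-11 − 9.322e-12| = 1.24e-11 m = 12.4 pm.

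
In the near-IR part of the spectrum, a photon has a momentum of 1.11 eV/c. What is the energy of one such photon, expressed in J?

1.78 × 10^-19 J

In SI units: p = 1.11 eV/c = 5.9322 × 10^-28 kg·m/s.
Apply E = pc: E = 1.778 × 10^-19 J.
So E ≈ 1.78 × 10^-19 J.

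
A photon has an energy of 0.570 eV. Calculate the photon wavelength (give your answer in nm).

Take h = 6.62607015e-34 J·s, c = 2.99792458e8 m/s, 1 eV = 1.602176634e-19 J.
In SI units: E = 0.570 eV = 9.1324e-20 J.
Since λ = hc/E for a photon, λ = 2.175e-6 m.
Converting to nm: λ = 2175 nm ≈ 2180 nm.

2180 nm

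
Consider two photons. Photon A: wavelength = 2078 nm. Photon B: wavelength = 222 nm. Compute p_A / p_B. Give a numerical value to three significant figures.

p_A = 3.189e-28 kg·m/s (from wavelength = 2078 nm, via p = h/λ).
p_B = 2.985e-27 kg·m/s (from wavelength = 222 nm, via p = h/λ).
Ratio = 3.189e-28 / 2.985e-27 = 0.107.

0.107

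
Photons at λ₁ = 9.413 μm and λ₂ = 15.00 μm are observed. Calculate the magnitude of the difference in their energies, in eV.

Using E = hc/λ: E₁ = 2.1103e-20 J, E₂ = 1.3243e-20 J.
|ΔE| = |2.1103e-20 − 1.3243e-20| = 7.86e-21 J = 0.0491 eV.

0.0491 eV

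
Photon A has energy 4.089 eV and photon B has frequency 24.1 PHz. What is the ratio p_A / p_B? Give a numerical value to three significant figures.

p_A = 2.185e-27 kg·m/s (from energy = 4.089 eV, via p = E/c).
p_B = 5.327e-26 kg·m/s (from frequency = 24.1 PHz, via p = hf/c).
Ratio = 2.185e-27 / 5.327e-26 = 0.0410.

0.0410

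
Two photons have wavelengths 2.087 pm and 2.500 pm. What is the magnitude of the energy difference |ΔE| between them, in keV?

98.1 keV

Using E = hc/λ: E₁ = 9.5182 × 10^-14 J, E₂ = 7.9458 × 10^-14 J.
|ΔE| = |9.5182 × 10^-14 − 7.9458 × 10^-14| = 1.57 × 10^-14 J = 98.1 keV.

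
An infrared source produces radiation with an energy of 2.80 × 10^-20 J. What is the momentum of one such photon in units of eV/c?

0.175 eV/c

Since p = E/c for a photon, p = 9.340 × 10^-29 kg·m/s.
Converting to eV/c: p = 0.1748 eV/c ≈ 0.175 eV/c.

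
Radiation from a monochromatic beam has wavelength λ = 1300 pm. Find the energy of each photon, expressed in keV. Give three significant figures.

0.954 keV

Use h = 6.62607015 × 10^-34 J·s, c = 2.99792458 × 10^8 m/s, 1 eV = 1.602176634 × 10^-19 J.
Convert to SI: λ = 1300 pm = 1.30 × 10^-9 m.
The photon relation is E = hc/λ, giving E = 1.528 × 10^-16 J.
Converting to keV: E = 0.9537 keV ≈ 0.954 keV.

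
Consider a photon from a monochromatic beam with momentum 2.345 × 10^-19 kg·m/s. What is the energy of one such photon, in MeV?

For a photon E = pc, so E = 7.030 × 10^-11 J.
Converting to MeV: E = 438.8 MeV ≈ 439 MeV.

439 MeV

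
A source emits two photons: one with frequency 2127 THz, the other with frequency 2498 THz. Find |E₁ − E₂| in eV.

Using E = hf: E₁ = 1.4094e-18 J, E₂ = 1.6552e-18 J.
|ΔE| = |1.4094e-18 − 1.6552e-18| = 2.46e-19 J = 1.53 eV.

1.53 eV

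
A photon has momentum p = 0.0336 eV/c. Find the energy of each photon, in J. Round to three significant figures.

First convert: p = 0.0336 eV/c = 1.7957 × 10^-29 kg·m/s.
The photon relation is E = pc, giving E = 5.383 × 10^-21 J.
So E ≈ 5.38 × 10^-21 J.

5.38 × 10^-21 J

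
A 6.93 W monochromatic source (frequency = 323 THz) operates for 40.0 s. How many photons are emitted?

Total energy: E_total = P·t = 6.93 × 40.0 = 277.2 J.
Per-photon energy: E = 2.140e-19 J.
N = E_total / E_photon = 1.30e21.

1.30e21 photons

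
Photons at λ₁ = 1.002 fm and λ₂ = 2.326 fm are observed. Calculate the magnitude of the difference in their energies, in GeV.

0.704 GeV

Using E = hc/λ: E₁ = 1.9825·10^-10 J, E₂ = 8.5402·10^-11 J.
|ΔE| = |1.9825·10^-10 − 8.5402·10^-11| = 1.13·10^-10 J = 0.704 GeV.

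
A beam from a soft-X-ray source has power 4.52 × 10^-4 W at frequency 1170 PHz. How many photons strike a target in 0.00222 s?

Total energy: E_total = P·t = 4.52 × 10^-4 × 0.00222 = 1.003 × 10^-6 J.
Per-photon energy: E = 7.753 × 10^-16 J.
N = E_total / E_photon = 1.29 × 10^9.

1.29 × 10^9 photons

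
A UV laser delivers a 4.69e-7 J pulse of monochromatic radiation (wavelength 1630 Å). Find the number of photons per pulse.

3.85e11 photons

Per-photon energy: E = 1.219e-18 J (from wavelength = 1630 Å).
N = E_total / E_photon = 4.69e-7 J / 1.219e-18 J = 3.85e11.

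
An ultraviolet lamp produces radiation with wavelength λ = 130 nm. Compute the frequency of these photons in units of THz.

2310 THz

In SI units: λ = 130 nm = 1.30e-7 m.
Apply f = c/λ: f = 2.306e15 Hz.
Converting to THz: f = 2306 THz ≈ 2310 THz.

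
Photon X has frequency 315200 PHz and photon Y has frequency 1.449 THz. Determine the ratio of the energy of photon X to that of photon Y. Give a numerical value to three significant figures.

2.18e8

E_X = 2.089e-13 J (from frequency = 315200 PHz, via E = hf).
E_Y = 9.601e-22 J (from frequency = 1.449 THz, via E = hf).
Ratio = 2.089e-13 / 9.601e-22 = 2.18e8.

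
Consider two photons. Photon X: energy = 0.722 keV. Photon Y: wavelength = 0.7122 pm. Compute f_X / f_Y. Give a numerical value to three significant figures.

f_X = 1.746e17 Hz (from energy = 0.722 keV, via f = E/h).
f_Y = 4.209e20 Hz (from wavelength = 0.7122 pm, via f = c/λ).
Ratio = 1.746e17 / 4.209e20 = 4.15e-4.

4.15e-4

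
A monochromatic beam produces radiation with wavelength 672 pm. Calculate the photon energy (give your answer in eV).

1850 eV

Take h = 6.62607015 × 10^-34 J·s, c = 2.99792458 × 10^8 m/s, 1 eV = 1.602176634 × 10^-19 J.
First convert: λ = 672 pm = 6.72 × 10^-10 m.
For a photon E = hc/λ, so E = 2.956 × 10^-16 J.
Converting to eV: E = 1845 eV ≈ 1850 eV.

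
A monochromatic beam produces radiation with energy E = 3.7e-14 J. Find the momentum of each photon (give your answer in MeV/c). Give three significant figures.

0.231 MeV/c

Apply p = E/c: p = 1.234e-22 kg·m/s.
Converting to MeV/c: p = 0.2309 MeV/c ≈ 0.231 MeV/c.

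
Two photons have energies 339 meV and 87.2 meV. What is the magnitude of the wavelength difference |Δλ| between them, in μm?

10.6 μm

Using λ = hc/E: λ₁ = 3.657e-6 m, λ₂ = 1.422e-5 m.
|Δλ| = |3.657e-6 − 1.422e-5| = 1.06e-5 m = 10.6 μm.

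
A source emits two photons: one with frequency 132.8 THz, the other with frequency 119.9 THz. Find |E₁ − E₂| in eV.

0.0534 eV

Using E = hf: E₁ = 8.7994 × 10^-20 J, E₂ = 7.9447 × 10^-20 J.
|ΔE| = |8.7994 × 10^-20 − 7.9447 × 10^-20| = 8.55 × 10^-21 J = 0.0534 eV.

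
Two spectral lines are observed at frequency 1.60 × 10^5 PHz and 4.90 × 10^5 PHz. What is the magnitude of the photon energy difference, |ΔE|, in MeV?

Using E = hf: E₁ = 1.060 × 10^-13 J, E₂ = 3.247 × 10^-13 J.
|ΔE| = |1.060 × 10^-13 − 3.247 × 10^-13| = 2.19 × 10^-13 J = 1.36 MeV.

1.36 MeV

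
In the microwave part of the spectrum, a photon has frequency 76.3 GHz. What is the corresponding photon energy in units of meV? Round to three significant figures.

0.316 meV

Convert to SI: f = 76.3 GHz = 7.63 × 10^10 Hz.
Apply E = hf: E = 5.056 × 10^-23 J.
Converting to meV: E = 0.3156 meV ≈ 0.316 meV.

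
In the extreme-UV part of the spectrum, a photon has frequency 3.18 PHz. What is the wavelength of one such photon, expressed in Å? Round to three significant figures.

943 Å

Take c = 2.99792458e8 m/s.
Convert to SI: f = 3.18 PHz = 3.18e15 Hz.
The photon relation is λ = c/f, giving λ = 9.427e-8 m.
Converting to Å: λ = 942.7 Å ≈ 943 Å.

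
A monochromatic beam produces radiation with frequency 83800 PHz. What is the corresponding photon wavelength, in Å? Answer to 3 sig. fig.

0.0358 Å

(c = 2.99792458e8 m/s.)
In SI units: f = 83800 PHz = 8.38e19 Hz.
Since λ = c/f for a photon, λ = 3.577e-12 m.
Converting to Å: λ = 0.03577 Å ≈ 0.0358 Å.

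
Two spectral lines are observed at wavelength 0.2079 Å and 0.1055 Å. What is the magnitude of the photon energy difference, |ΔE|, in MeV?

Using E = hc/λ: E₁ = 9.5548·10^-15 J, E₂ = 1.8829·10^-14 J.
|ΔE| = |9.5548·10^-15 − 1.8829·10^-14| = 9.27·10^-15 J = 0.0579 MeV.

0.0579 MeV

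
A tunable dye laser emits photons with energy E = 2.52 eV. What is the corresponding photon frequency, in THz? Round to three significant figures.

Convert to SI: E = 2.52 eV = 4.0375 × 10^-19 J.
The photon relation is f = E/h, giving f = 6.093 × 10^14 Hz.
Converting to THz: f = 609.3 THz ≈ 609 THz.

609 THz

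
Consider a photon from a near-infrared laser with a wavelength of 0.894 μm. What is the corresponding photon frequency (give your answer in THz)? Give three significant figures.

335 THz

In SI units: λ = 0.894 μm = 8.94e-7 m.
The photon relation is f = c/λ, giving f = 3.353e14 Hz.
Converting to THz: f = 335.3 THz ≈ 335 THz.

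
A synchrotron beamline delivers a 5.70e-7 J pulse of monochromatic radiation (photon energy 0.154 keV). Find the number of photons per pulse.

Per-photon energy: E = 2.467e-17 J (from energy = 0.154 keV).
N = E_total / E_photon = 5.70e-7 J / 2.467e-17 J = 2.31e10.

2.31e10 photons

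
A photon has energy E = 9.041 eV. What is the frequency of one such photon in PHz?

Use h = 6.62607015e-34 J·s, 1 eV = 1.602176634e-19 J.
Convert to SI: E = 9.041 eV = 1.4485e-18 J.
Apply f = E/h: f = 2.186e15 Hz.
Converting to PHz: f = 2.186 PHz ≈ 2.19 PHz.

2.19 PHz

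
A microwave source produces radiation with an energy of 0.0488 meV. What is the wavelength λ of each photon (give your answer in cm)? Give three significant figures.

2.54 cm

Convert to SI: E = 0.0488 meV = 7.8186 × 10^-24 J.
The photon relation is λ = hc/E, giving λ = 0.02541 m.
Converting to cm: λ = 2.541 cm ≈ 2.54 cm.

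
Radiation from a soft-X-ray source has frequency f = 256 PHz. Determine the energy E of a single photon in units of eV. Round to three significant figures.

First convert: f = 256 PHz = 2.56e17 Hz.
Since E = hf for a photon, E = 1.696e-16 J.
Converting to eV: E = 1059 eV ≈ 1060 eV.

1060 eV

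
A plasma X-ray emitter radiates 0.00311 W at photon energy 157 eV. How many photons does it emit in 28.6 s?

3.54 × 10^15 photons

Total energy: E_total = P·t = 0.00311 × 28.6 = 0.08895 J.
Per-photon energy: E = 2.515 × 10^-17 J.
N = E_total / E_photon = 3.54 × 10^15.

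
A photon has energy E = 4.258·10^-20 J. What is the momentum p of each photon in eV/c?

Since p = E/c for a photon, p = 1.420·10^-28 kg·m/s.
Converting to eV/c: p = 0.2658 eV/c ≈ 0.266 eV/c.

0.266 eV/c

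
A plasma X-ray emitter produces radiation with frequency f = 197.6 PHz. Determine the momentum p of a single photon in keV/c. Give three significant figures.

0.817 keV/c

In SI units: f = 197.6 PHz = 1.976·10^17 Hz.
Apply p = hf/c: p = 4.367·10^-25 kg·m/s.
Converting to keV/c: p = 0.8172 keV/c ≈ 0.817 keV/c.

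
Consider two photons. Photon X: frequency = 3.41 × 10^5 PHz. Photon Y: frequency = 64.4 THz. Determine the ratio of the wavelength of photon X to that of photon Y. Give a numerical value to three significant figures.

λ_X = 8.792 × 10^-13 m (from frequency = 3.41 × 10^5 PHz, via λ = c/f).
λ_Y = 4.655 × 10^-6 m (from frequency = 64.4 THz, via λ = c/f).
Ratio = 8.792 × 10^-13 / 4.655 × 10^-6 = 1.89 × 10^-7.

1.89 × 10^-7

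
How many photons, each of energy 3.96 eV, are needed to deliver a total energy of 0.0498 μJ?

7.85e10 photons

Per-photon energy: E = 6.345e-19 J (from energy = 3.96 eV).
N = E_total / E_photon = 4.98e-8 J / 6.345e-19 J = 7.85e10.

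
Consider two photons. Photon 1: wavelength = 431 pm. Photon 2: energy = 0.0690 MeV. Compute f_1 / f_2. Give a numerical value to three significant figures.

0.0417

f_1 = 6.956e17 Hz (from wavelength = 431 pm, via f = c/λ).
f_2 = 1.668e19 Hz (from energy = 0.0690 MeV, via f = E/h).
Ratio = 6.956e17 / 1.668e19 = 0.0417.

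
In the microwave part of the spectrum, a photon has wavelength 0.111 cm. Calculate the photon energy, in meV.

1.12 meV

Take h = 6.62607015·10^-34 J·s, c = 2.99792458·10^8 m/s, 1 eV = 1.602176634·10^-19 J.
Convert to SI: λ = 0.111 cm = 0.00111 m.
Apply E = hc/λ: E = 1.790·10^-22 J.
Converting to meV: E = 1.117 meV ≈ 1.12 meV.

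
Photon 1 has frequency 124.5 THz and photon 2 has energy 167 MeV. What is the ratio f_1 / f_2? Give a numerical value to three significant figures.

3.08 × 10^-9

f_1 = 1.245 × 10^14 Hz (from frequency = 124.5 THz, via f given directly).
f_2 = 4.038 × 10^22 Hz (from energy = 167 MeV, via f = E/h).
Ratio = 1.245 × 10^14 / 4.038 × 10^22 = 3.08 × 10^-9.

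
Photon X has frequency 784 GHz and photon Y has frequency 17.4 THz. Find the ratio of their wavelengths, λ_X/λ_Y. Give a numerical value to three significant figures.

22.2

λ_X = 3.824·10^-4 m (from frequency = 784 GHz, via λ = c/f).
λ_Y = 1.723·10^-5 m (from frequency = 17.4 THz, via λ = c/f).
Ratio = 3.824·10^-4 / 1.723·10^-5 = 22.2.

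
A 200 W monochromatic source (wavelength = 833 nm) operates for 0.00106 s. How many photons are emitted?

8.89 × 10^17 photons

Total energy: E_total = P·t = 200 × 0.00106 = 0.2120 J.
Per-photon energy: E = 2.385 × 10^-19 J.
N = E_total / E_photon = 8.89 × 10^17.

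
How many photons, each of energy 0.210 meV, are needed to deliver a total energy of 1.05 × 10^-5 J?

Per-photon energy: E = 3.365 × 10^-23 J (from energy = 0.210 meV).
N = E_total / E_photon = 1.05 × 10^-5 J / 3.365 × 10^-23 J = 3.12 × 10^17.

3.12 × 10^17 photons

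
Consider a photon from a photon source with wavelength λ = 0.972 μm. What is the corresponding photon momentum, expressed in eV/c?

1.28 eV/c

First convert: λ = 0.972 μm = 9.72 × 10^-7 m.
The photon relation is p = h/λ, giving p = 6.817 × 10^-28 kg·m/s.
Converting to eV/c: p = 1.276 eV/c ≈ 1.28 eV/c.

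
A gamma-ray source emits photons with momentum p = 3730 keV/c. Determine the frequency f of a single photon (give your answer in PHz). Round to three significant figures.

In SI units: p = 3730 keV/c = 1.9934 × 10^-21 kg·m/s.
Apply f = pc/h: f = 9.019 × 10^20 Hz.
Converting to PHz: f = 901900 PHz ≈ 9.02 × 10^5 PHz.

9.02 × 10^5 PHz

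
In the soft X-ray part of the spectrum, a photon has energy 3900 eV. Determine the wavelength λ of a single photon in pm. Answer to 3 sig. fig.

318 pm

Take h = 6.62607015e-34 J·s, c = 2.99792458e8 m/s, 1 eV = 1.602176634e-19 J.
First convert: E = 3900 eV = 6.2485e-16 J.
The photon relation is λ = hc/E, giving λ = 3.179e-10 m.
Converting to pm: λ = 317.9 pm ≈ 318 pm.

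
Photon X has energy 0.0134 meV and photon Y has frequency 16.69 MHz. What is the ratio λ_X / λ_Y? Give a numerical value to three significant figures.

5.15e-3

λ_X = 0.09253 m (from energy = 0.0134 meV, via λ = hc/E).
λ_Y = 17.96 m (from frequency = 16.69 MHz, via λ = c/f).
Ratio = 0.09253 / 17.96 = 5.15e-3.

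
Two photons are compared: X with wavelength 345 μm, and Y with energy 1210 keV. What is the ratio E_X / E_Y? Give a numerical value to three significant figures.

E_X = 5.758 × 10^-22 J (from wavelength = 345 μm, via E = hc/λ).
E_Y = 1.939 × 10^-13 J (from energy = 1210 keV, via E given directly).
Ratio = 5.758 × 10^-22 / 1.939 × 10^-13 = 2.97 × 10^-9.

2.97 × 10^-9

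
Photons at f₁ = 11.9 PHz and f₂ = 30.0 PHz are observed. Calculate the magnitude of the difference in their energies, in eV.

Using E = hf: E₁ = 7.885 × 10^-18 J, E₂ = 1.988 × 10^-17 J.
|ΔE| = |7.885 × 10^-18 − 1.988 × 10^-17| = 1.20 × 10^-17 J = 74.9 eV.

74.9 eV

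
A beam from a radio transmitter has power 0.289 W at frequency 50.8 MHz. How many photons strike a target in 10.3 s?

8.84e25 photons

Total energy: E_total = P·t = 0.289 × 10.3 = 2.977 J.
Per-photon energy: E = 3.366e-26 J.
N = E_total / E_photon = 8.84e25.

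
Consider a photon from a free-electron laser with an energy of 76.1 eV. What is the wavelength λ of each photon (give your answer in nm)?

16.3 nm

(h = 6.62607015 × 10^-34 J·s, c = 2.99792458 × 10^8 m/s, 1 eV = 1.602176634 × 10^-19 J.)
In SI units: E = 76.1 eV = 1.2193 × 10^-17 J.
The photon relation is λ = hc/E, giving λ = 1.629 × 10^-8 m.
Converting to nm: λ = 16.29 nm ≈ 16.3 nm.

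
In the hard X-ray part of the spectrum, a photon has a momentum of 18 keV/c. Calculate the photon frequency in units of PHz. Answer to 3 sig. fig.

Take h = 6.62607015e-34 J·s, c = 2.99792458e8 m/s, 1 eV = 1.602176634e-19 J.
Convert to SI: p = 18 keV/c = 9.6197e-24 kg·m/s.
Since f = pc/h for a photon, f = 4.352e18 Hz.
Converting to PHz: f = 4352 PHz ≈ 4350 PHz.

4350 PHz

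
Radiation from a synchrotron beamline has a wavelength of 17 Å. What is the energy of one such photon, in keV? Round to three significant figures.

Convert to SI: λ = 17 Å = 1.7 × 10^-9 m.
Since E = hc/λ for a photon, E = 1.168 × 10^-16 J.
Converting to keV: E = 0.7293 keV ≈ 0.729 keV.

0.729 keV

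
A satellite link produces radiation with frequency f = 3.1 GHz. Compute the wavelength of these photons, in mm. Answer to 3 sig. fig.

Take c = 2.99792458·10^8 m/s.
In SI units: f = 3.1 GHz = 3.1·10^9 Hz.
The photon relation is λ = c/f, giving λ = 0.09671 m.
Converting to mm: λ = 96.71 mm ≈ 96.7 mm.

96.7 mm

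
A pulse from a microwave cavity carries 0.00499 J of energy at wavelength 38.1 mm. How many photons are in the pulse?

9.57e20 photons

Per-photon energy: E = 5.214e-24 J (from wavelength = 38.1 mm).
N = E_total / E_photon = 0.00499 J / 5.214e-24 J = 9.57e20.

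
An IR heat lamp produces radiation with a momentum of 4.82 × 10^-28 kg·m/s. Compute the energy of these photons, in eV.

Use c = 2.99792458 × 10^8 m/s, 1 eV = 1.602176634 × 10^-19 J.
Apply E = pc: E = 1.445 × 10^-19 J.
Converting to eV: E = 0.9019 eV ≈ 0.902 eV.

0.902 eV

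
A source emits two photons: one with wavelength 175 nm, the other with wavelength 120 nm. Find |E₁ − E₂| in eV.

Using E = hc/λ: E₁ = 1.135e-18 J, E₂ = 1.655e-18 J.
|ΔE| = |1.135e-18 − 1.655e-18| = 5.20e-19 J = 3.25 eV.

3.25 eV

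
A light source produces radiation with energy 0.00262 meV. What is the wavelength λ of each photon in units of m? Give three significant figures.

(h = 6.62607015e-34 J·s, c = 2.99792458e8 m/s, 1 eV = 1.602176634e-19 J.)
First convert: E = 0.00262 meV = 4.1977e-25 J.
Since λ = hc/E for a photon, λ = 0.4732 m.
So λ ≈ 0.473 m.

0.473 m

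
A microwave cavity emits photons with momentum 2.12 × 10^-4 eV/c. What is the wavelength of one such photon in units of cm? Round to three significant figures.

0.585 cm

Take h = 6.62607015 × 10^-34 J·s, c = 2.99792458 × 10^8 m/s, 1 eV = 1.602176634 × 10^-19 J.
First convert: p = 2.12 × 10^-4 eV/c = 1.1330 × 10^-31 kg·m/s.
The photon relation is λ = h/p, giving λ = 0.005848 m.
Converting to cm: λ = 0.5848 cm ≈ 0.585 cm.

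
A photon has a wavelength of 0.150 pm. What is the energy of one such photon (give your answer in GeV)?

8.27 × 10^-3 GeV

Convert to SI: λ = 0.150 pm = 1.50 × 10^-13 m.
Since E = hc/λ for a photon, E = 1.324 × 10^-12 J.
Converting to GeV: E = 0.008266 GeV ≈ 8.27 × 10^-3 GeV.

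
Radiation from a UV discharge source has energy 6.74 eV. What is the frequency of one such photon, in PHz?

1.63 PHz

Use h = 6.62607015 × 10^-34 J·s, 1 eV = 1.602176634 × 10^-19 J.
First convert: E = 6.74 eV = 1.0799 × 10^-18 J.
The photon relation is f = E/h, giving f = 1.630 × 10^15 Hz.
Converting to PHz: f = 1.630 PHz ≈ 1.63 PHz.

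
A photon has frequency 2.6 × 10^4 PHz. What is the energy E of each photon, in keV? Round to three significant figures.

108 keV

(h = 6.62607015 × 10^-34 J·s, 1 eV = 1.602176634 × 10^-19 J.)
First convert: f = 2.6 × 10^4 PHz = 2.6 × 10^19 Hz.
Since E = hf for a photon, E = 1.723 × 10^-14 J.
Converting to keV: E = 107.5 keV ≈ 108 keV.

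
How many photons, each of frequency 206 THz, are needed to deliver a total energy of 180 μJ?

Per-photon energy: E = 1.365e-19 J (from frequency = 206 THz).
N = E_total / E_photon = 1.80e-4 J / 1.365e-19 J = 1.32e15.

1.32e15 photons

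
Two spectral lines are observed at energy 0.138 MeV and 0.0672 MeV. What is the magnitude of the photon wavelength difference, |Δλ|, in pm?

Using λ = hc/E: λ₁ = 8.984 × 10^-12 m, λ₂ = 1.845 × 10^-11 m.
|Δλ| = |8.984 × 10^-12 − 1.845 × 10^-11| = 9.47 × 10^-12 m = 9.47 pm.

9.47 pm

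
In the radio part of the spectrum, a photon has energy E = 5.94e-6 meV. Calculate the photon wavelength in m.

Use h = 6.62607015e-34 J·s, c = 2.99792458e8 m/s, 1 eV = 1.602176634e-19 J.
In SI units: E = 5.94e-6 meV = 9.5169e-28 J.
Since λ = hc/E for a photon, λ = 208.7 m.
So λ ≈ 209 m.

209 m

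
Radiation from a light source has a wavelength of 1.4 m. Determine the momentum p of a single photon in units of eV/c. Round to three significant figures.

Use h = 6.62607015e-34 J·s, c = 2.99792458e8 m/s, 1 eV = 1.602176634e-19 J.
Since p = h/λ for a photon, p = 4.733e-34 kg·m/s.
Converting to eV/c: p = 8.856e-7 eV/c ≈ 8.86e-7 eV/c.

8.86e-7 eV/c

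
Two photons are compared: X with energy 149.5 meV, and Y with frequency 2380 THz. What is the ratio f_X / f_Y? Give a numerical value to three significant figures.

0.0152

f_X = 3.615 × 10^13 Hz (from energy = 149.5 meV, via f = E/h).
f_Y = 2.380 × 10^15 Hz (from frequency = 2380 THz, via f given directly).
Ratio = 3.615 × 10^13 / 2.380 × 10^15 = 0.0152.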